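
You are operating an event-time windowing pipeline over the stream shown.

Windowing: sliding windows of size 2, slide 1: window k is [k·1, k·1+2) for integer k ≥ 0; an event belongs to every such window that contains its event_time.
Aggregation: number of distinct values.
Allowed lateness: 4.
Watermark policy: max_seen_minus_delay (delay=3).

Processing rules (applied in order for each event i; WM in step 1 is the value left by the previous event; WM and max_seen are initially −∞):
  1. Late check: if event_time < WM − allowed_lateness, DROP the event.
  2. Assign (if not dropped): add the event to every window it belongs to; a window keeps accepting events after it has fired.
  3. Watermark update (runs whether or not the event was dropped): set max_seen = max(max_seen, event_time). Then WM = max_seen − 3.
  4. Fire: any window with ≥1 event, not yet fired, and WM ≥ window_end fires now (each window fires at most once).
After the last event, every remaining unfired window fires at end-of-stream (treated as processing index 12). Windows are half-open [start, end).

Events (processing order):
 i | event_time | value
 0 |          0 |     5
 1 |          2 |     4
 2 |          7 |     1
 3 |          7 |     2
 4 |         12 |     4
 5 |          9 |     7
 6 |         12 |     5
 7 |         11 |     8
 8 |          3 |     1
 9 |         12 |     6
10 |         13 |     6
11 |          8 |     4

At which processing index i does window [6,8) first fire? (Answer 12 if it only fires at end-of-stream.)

i=0 t=0 v=5: → [0,2); WM=-3
i=1 t=2 v=4: → [2,4),[1,3); WM=-1
i=2 t=7 v=1: → [7,9),[6,8); WM=4; [0,2) fires=1 [1,3) fires=1 [2,4) fires=1
i=3 t=7 v=2: → [7,9),[6,8); WM=4
i=4 t=12 v=4: → [12,14),[11,13); WM=9; [6,8) fires=2 [7,9) fires=2
i=5 t=9 v=7: → [9,11),[8,10); WM=9
i=6 t=12 v=5: → [12,14),[11,13); WM=9
i=7 t=11 v=8: → [11,13),[10,12); WM=9
i=8 t=3 v=1: DROP (t<9-4); WM=9
i=9 t=12 v=6: → [12,14),[11,13); WM=9
i=10 t=13 v=6: → [13,15),[12,14); WM=10; [8,10) fires=1
i=11 t=8 v=4: → [8,10),[7,9); WM=10

4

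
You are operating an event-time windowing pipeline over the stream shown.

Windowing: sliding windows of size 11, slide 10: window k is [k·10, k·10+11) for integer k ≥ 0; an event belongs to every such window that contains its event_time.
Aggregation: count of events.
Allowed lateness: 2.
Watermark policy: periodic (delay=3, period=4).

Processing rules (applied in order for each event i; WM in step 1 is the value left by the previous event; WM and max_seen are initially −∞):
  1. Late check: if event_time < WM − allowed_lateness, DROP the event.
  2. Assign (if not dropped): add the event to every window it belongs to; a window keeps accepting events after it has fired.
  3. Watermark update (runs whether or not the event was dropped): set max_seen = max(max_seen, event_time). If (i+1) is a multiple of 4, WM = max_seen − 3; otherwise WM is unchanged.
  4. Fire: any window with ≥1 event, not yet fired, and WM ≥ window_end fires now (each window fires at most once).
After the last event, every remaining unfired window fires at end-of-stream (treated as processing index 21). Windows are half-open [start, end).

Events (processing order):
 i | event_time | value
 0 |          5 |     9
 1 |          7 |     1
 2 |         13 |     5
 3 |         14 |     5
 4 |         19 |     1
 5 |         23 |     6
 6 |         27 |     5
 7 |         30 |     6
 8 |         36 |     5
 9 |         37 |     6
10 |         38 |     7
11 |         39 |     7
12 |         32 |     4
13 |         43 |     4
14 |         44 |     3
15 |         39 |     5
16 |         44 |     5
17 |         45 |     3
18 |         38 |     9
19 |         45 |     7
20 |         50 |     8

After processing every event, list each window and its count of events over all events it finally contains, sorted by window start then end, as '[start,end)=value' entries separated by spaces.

[0,11)=2 [10,21)=3 [20,31)=3 [30,41)=6 [40,51)=6 [50,61)=1

i=0 t=5 v=9: → [0,11); WM=−∞
i=1 t=7 v=1: → [0,11); WM=−∞
i=2 t=13 v=5: → [10,21); WM=−∞
i=3 t=14 v=5: → [10,21); WM=11; [0,11) fires=2
i=4 t=19 v=1: → [10,21); WM=11
i=5 t=23 v=6: → [20,31); WM=11
i=6 t=27 v=5: → [20,31); WM=11
i=7 t=30 v=6: → [30,41),[20,31); WM=27; [10,21) fires=3
i=8 t=36 v=5: → [30,41); WM=27
i=9 t=37 v=6: → [30,41); WM=27
i=10 t=38 v=7: → [30,41); WM=27
i=11 t=39 v=7: → [30,41); WM=36; [20,31) fires=3
i=12 t=32 v=4: DROP (t<36-2); WM=36
i=13 t=43 v=4: → [40,51); WM=36
i=14 t=44 v=3: → [40,51); WM=36
i=15 t=39 v=5: → [30,41); WM=41; [30,41) fires=6
i=16 t=44 v=5: → [40,51); WM=41
i=17 t=45 v=3: → [40,51); WM=41
i=18 t=38 v=9: DROP (t<41-2); WM=41
i=19 t=45 v=7: → [40,51); WM=42
i=20 t=50 v=8: → [50,61),[40,51); WM=42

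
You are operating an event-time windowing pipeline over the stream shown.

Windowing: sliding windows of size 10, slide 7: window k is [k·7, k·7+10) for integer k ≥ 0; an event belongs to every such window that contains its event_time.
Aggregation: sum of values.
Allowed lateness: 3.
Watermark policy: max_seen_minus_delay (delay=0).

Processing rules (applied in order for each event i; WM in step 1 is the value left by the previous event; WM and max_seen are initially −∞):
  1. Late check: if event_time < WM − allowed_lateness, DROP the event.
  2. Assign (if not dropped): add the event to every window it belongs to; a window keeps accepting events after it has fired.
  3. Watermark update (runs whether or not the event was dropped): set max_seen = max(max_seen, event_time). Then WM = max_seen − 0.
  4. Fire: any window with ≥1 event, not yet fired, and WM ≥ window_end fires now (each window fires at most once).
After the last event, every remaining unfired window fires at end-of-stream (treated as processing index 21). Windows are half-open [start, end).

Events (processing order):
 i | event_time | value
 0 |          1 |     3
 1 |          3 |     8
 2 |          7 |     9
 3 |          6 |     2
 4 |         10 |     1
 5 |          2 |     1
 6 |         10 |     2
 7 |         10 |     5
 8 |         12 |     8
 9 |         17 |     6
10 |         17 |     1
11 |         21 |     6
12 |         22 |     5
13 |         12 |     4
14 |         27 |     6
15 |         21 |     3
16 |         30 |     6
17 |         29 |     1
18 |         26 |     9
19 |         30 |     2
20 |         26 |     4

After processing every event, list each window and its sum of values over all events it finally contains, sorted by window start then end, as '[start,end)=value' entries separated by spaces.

[0,10)=22 [7,17)=25 [14,24)=18 [21,31)=26 [28,38)=9

i=0 t=1 v=3: → [0,10); WM=1
i=1 t=3 v=8: → [0,10); WM=3
i=2 t=7 v=9: → [7,17),[0,10); WM=7
i=3 t=6 v=2: → [0,10); WM=7
i=4 t=10 v=1: → [7,17); WM=10; [0,10) fires=22
i=5 t=2 v=1: DROP (t<10-3); WM=10
i=6 t=10 v=2: → [7,17); WM=10
i=7 t=10 v=5: → [7,17); WM=10
i=8 t=12 v=8: → [7,17); WM=12
i=9 t=17 v=6: → [14,24); WM=17; [7,17) fires=25
i=10 t=17 v=1: → [14,24); WM=17
i=11 t=21 v=6: → [21,31),[14,24); WM=21
i=12 t=22 v=5: → [21,31),[14,24); WM=22
i=13 t=12 v=4: DROP (t<22-3); WM=22
i=14 t=27 v=6: → [21,31); WM=27; [14,24) fires=18
i=15 t=21 v=3: DROP (t<27-3); WM=27
i=16 t=30 v=6: → [28,38),[21,31); WM=30
i=17 t=29 v=1: → [28,38),[21,31); WM=30
i=18 t=26 v=9: DROP (t<30-3); WM=30
i=19 t=30 v=2: → [28,38),[21,31); WM=30
i=20 t=26 v=4: DROP (t<30-3); WM=30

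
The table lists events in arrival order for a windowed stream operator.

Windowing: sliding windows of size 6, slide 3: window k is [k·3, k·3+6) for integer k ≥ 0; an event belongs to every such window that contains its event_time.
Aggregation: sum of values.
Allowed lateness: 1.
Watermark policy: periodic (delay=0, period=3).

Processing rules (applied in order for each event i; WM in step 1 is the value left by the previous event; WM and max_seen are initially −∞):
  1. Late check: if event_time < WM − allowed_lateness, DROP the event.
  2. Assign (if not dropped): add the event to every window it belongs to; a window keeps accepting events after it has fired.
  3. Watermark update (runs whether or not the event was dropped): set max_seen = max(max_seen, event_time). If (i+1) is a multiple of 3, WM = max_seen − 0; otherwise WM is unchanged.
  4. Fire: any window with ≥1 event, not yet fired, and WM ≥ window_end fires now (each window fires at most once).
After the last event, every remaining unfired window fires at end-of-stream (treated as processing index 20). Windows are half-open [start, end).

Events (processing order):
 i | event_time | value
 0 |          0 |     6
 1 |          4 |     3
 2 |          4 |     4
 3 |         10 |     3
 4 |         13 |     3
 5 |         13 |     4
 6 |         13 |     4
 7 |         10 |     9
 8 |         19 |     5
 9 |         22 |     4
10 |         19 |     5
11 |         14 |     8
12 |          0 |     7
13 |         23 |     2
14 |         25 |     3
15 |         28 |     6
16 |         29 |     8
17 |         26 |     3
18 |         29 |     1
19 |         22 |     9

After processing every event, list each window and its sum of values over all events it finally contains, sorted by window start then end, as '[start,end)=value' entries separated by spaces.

i=0 t=0 v=6: → [0,6); WM=−∞
i=1 t=4 v=3: → [3,9),[0,6); WM=−∞
i=2 t=4 v=4: → [3,9),[0,6); WM=4
i=3 t=10 v=3: → [9,15),[6,12); WM=4
i=4 t=13 v=3: → [12,18),[9,15); WM=4
i=5 t=13 v=4: → [12,18),[9,15); WM=13; [0,6) fires=13 [3,9) fires=7 [6,12) fires=3
i=6 t=13 v=4: → [12,18),[9,15); WM=13
i=7 t=10 v=9: DROP (t<13-1); WM=13
i=8 t=19 v=5: → [18,24),[15,21); WM=19; [9,15) fires=14 [12,18) fires=11
i=9 t=22 v=4: → [21,27),[18,24); WM=19
i=10 t=19 v=5: → [18,24),[15,21); WM=19
i=11 t=14 v=8: DROP (t<19-1); WM=22; [15,21) fires=10
i=12 t=0 v=7: DROP (t<22-1); WM=22
i=13 t=23 v=2: → [21,27),[18,24); WM=22
i=14 t=25 v=3: → [24,30),[21,27); WM=25; [18,24) fires=16
i=15 t=28 v=6: → [27,33),[24,30); WM=25
i=16 t=29 v=8: → [27,33),[24,30); WM=25
i=17 t=26 v=3: → [24,30),[21,27); WM=29; [21,27) fires=12
i=18 t=29 v=1: → [27,33),[24,30); WM=29
i=19 t=22 v=9: DROP (t<29-1); WM=29

[0,6)=13 [3,9)=7 [6,12)=3 [9,15)=14 [12,18)=11 [15,21)=10 [18,24)=16 [21,27)=12 [24,30)=21 [27,33)=15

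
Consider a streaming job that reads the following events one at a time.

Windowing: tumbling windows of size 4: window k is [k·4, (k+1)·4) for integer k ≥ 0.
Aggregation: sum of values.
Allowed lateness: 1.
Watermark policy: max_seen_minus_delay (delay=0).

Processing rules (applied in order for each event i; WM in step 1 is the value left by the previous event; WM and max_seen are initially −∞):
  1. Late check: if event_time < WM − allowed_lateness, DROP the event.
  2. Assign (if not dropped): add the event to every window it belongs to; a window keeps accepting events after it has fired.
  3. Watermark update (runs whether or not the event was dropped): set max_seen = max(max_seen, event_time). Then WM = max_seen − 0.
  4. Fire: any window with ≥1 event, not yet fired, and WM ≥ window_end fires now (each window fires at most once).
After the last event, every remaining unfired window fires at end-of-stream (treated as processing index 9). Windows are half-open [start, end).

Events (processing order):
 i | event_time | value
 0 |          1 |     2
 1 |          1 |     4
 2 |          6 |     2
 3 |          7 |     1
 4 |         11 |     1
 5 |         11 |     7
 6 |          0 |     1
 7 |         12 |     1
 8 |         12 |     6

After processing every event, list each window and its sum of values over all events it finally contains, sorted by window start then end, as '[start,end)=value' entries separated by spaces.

[0,4)=6 [4,8)=3 [8,12)=8 [12,16)=7

i=0 t=1 v=2: → [0,4); WM=1
i=1 t=1 v=4: → [0,4); WM=1
i=2 t=6 v=2: → [4,8); WM=6; [0,4) fires=6
i=3 t=7 v=1: → [4,8); WM=7
i=4 t=11 v=1: → [8,12); WM=11; [4,8) fires=3
i=5 t=11 v=7: → [8,12); WM=11
i=6 t=0 v=1: DROP (t<11-1); WM=11
i=7 t=12 v=1: → [12,16); WM=12; [8,12) fires=8
i=8 t=12 v=6: → [12,16); WM=12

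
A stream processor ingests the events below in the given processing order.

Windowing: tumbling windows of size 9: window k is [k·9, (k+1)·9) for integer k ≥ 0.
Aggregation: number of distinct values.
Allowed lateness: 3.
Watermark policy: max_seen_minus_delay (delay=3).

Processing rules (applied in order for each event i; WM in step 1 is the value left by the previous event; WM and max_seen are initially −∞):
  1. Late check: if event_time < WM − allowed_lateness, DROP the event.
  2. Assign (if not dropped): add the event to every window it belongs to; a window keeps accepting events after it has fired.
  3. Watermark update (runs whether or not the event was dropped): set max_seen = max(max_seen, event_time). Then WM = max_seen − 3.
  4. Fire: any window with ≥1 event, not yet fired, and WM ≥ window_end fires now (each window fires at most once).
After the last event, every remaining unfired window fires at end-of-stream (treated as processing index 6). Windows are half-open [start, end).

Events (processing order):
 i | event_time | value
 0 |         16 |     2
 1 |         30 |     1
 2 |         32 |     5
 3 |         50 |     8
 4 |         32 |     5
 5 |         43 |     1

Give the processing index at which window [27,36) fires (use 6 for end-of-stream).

3

i=0 t=16 v=2: → [9,18); WM=13
i=1 t=30 v=1: → [27,36); WM=27; [9,18) fires=1
i=2 t=32 v=5: → [27,36); WM=29
i=3 t=50 v=8: → [45,54); WM=47; [27,36) fires=2
i=4 t=32 v=5: DROP (t<47-3); WM=47
i=5 t=43 v=1: DROP (t<47-3); WM=47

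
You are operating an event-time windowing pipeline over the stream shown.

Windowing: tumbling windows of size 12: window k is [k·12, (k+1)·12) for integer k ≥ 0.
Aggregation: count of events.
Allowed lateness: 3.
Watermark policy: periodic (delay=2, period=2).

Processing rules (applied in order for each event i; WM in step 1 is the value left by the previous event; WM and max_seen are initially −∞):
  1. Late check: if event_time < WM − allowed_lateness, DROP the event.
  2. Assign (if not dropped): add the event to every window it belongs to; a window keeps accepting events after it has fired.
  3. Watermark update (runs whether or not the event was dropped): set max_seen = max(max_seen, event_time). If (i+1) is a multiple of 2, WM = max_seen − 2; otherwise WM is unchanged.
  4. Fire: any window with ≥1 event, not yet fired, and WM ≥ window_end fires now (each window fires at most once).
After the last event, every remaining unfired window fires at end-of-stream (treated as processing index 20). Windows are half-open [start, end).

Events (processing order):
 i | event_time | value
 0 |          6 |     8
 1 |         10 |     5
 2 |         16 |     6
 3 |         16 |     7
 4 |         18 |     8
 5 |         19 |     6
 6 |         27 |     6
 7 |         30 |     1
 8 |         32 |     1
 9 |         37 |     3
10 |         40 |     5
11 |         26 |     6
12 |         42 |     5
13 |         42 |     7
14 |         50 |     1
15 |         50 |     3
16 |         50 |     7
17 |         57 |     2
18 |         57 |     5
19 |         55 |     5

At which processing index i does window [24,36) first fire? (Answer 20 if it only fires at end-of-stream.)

11

i=0 t=6 v=8: → [0,12); WM=−∞
i=1 t=10 v=5: → [0,12); WM=8
i=2 t=16 v=6: → [12,24); WM=8
i=3 t=16 v=7: → [12,24); WM=14; [0,12) fires=2
i=4 t=18 v=8: → [12,24); WM=14
i=5 t=19 v=6: → [12,24); WM=17
i=6 t=27 v=6: → [24,36); WM=17
i=7 t=30 v=1: → [24,36); WM=28; [12,24) fires=4
i=8 t=32 v=1: → [24,36); WM=28
i=9 t=37 v=3: → [36,48); WM=35
i=10 t=40 v=5: → [36,48); WM=35
i=11 t=26 v=6: DROP (t<35-3); WM=38; [24,36) fires=3
i=12 t=42 v=5: → [36,48); WM=38
i=13 t=42 v=7: → [36,48); WM=40
i=14 t=50 v=1: → [48,60); WM=40
i=15 t=50 v=3: → [48,60); WM=48; [36,48) fires=4
i=16 t=50 v=7: → [48,60); WM=48
i=17 t=57 v=2: → [48,60); WM=55
i=18 t=57 v=5: → [48,60); WM=55
i=19 t=55 v=5: → [48,60); WM=55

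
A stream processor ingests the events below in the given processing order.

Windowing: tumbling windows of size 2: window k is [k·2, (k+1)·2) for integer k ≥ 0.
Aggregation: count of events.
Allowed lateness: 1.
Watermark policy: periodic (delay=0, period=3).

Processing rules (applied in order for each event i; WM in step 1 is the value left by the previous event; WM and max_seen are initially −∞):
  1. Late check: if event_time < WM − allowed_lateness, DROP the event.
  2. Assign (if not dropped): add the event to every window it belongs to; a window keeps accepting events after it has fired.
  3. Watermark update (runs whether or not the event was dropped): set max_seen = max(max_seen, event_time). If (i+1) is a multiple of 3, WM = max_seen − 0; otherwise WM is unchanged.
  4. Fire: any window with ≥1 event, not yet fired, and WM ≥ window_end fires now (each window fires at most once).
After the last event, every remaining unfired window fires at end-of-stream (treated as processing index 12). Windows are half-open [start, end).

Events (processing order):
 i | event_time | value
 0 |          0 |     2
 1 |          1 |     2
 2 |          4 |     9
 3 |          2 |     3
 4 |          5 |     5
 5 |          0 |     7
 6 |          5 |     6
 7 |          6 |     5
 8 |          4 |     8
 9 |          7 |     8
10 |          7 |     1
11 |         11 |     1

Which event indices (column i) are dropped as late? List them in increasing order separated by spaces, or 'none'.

i=0 t=0 v=2: → [0,2); WM=−∞
i=1 t=1 v=2: → [0,2); WM=−∞
i=2 t=4 v=9: → [4,6); WM=4; [0,2) fires=2
i=3 t=2 v=3: DROP (t<4-1); WM=4
i=4 t=5 v=5: → [4,6); WM=4
i=5 t=0 v=7: DROP (t<4-1); WM=5
i=6 t=5 v=6: → [4,6); WM=5
i=7 t=6 v=5: → [6,8); WM=5
i=8 t=4 v=8: → [4,6); WM=6; [4,6) fires=4
i=9 t=7 v=8: → [6,8); WM=6
i=10 t=7 v=1: → [6,8); WM=6
i=11 t=11 v=1: → [10,12); WM=11; [6,8) fires=3

3 5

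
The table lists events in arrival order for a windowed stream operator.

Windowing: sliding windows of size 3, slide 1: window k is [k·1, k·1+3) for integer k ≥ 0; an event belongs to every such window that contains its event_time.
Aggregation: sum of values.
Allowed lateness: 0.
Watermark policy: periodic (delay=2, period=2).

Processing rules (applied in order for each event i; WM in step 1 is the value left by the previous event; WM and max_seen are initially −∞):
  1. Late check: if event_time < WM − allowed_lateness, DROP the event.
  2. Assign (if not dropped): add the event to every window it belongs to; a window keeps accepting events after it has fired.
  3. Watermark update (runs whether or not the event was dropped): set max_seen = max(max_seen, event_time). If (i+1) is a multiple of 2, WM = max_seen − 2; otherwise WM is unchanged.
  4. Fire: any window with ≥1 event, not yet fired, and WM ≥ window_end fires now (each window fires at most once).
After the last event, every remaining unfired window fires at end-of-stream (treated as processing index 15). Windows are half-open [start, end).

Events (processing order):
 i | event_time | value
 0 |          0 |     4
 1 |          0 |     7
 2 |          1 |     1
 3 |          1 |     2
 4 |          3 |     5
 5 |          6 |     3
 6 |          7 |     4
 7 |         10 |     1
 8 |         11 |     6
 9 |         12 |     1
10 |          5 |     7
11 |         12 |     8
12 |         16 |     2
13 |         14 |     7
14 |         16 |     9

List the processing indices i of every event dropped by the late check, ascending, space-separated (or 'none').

i=0 t=0 v=4: → [0,3); WM=−∞
i=1 t=0 v=7: → [0,3); WM=-2
i=2 t=1 v=1: → [1,4),[0,3); WM=-2
i=3 t=1 v=2: → [1,4),[0,3); WM=-1
i=4 t=3 v=5: → [3,6),[2,5),[1,4); WM=-1
i=5 t=6 v=3: → [6,9),[5,8),[4,7); WM=4; [0,3) fires=14 [1,4) fires=8
i=6 t=7 v=4: → [7,10),[6,9),[5,8); WM=4
i=7 t=10 v=1: → [10,13),[9,12),[8,11); WM=8; [2,5) fires=5 [3,6) fires=5 [4,7) fires=3 [5,8) fires=7
i=8 t=11 v=6: → [11,14),[10,13),[9,12); WM=8
i=9 t=12 v=1: → [12,15),[11,14),[10,13); WM=10; [6,9) fires=7 [7,10) fires=4
i=10 t=5 v=7: DROP (t<10-0); WM=10
i=11 t=12 v=8: → [12,15),[11,14),[10,13); WM=10
i=12 t=16 v=2: → [16,19),[15,18),[14,17); WM=10
i=13 t=14 v=7: → [14,17),[13,16),[12,15); WM=14; [8,11) fires=1 [9,12) fires=7 [10,13) fires=16 [11,14) fires=15
i=14 t=16 v=9: → [16,19),[15,18),[14,17); WM=14

10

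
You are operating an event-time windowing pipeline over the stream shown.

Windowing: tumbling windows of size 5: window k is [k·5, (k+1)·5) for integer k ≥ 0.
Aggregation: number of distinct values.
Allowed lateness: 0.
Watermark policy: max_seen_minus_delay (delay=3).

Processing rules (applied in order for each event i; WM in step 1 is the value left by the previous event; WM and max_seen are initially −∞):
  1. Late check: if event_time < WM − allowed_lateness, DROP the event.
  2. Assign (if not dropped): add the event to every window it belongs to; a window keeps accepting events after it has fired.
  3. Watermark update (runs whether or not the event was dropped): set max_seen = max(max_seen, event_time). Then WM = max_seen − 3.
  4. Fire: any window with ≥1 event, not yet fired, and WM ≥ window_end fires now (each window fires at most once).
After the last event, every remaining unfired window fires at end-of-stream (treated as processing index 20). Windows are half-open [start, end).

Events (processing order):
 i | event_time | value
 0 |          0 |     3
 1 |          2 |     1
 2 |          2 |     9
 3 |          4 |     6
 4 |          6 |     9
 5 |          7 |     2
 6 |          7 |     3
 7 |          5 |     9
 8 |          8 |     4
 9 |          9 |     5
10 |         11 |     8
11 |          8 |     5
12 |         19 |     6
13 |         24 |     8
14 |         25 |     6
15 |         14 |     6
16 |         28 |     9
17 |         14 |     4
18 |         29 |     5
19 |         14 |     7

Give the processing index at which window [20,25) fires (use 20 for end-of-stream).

16

i=0 t=0 v=3: → [0,5); WM=-3
i=1 t=2 v=1: → [0,5); WM=-1
i=2 t=2 v=9: → [0,5); WM=-1
i=3 t=4 v=6: → [0,5); WM=1
i=4 t=6 v=9: → [5,10); WM=3
i=5 t=7 v=2: → [5,10); WM=4
i=6 t=7 v=3: → [5,10); WM=4
i=7 t=5 v=9: → [5,10); WM=4
i=8 t=8 v=4: → [5,10); WM=5; [0,5) fires=4
i=9 t=9 v=5: → [5,10); WM=6
i=10 t=11 v=8: → [10,15); WM=8
i=11 t=8 v=5: → [5,10); WM=8
i=12 t=19 v=6: → [15,20); WM=16; [5,10) fires=5 [10,15) fires=1
i=13 t=24 v=8: → [20,25); WM=21; [15,20) fires=1
i=14 t=25 v=6: → [25,30); WM=22
i=15 t=14 v=6: DROP (t<22-0); WM=22
i=16 t=28 v=9: → [25,30); WM=25; [20,25) fires=1
i=17 t=14 v=4: DROP (t<25-0); WM=25
i=18 t=29 v=5: → [25,30); WM=26
i=19 t=14 v=7: DROP (t<26-0); WM=26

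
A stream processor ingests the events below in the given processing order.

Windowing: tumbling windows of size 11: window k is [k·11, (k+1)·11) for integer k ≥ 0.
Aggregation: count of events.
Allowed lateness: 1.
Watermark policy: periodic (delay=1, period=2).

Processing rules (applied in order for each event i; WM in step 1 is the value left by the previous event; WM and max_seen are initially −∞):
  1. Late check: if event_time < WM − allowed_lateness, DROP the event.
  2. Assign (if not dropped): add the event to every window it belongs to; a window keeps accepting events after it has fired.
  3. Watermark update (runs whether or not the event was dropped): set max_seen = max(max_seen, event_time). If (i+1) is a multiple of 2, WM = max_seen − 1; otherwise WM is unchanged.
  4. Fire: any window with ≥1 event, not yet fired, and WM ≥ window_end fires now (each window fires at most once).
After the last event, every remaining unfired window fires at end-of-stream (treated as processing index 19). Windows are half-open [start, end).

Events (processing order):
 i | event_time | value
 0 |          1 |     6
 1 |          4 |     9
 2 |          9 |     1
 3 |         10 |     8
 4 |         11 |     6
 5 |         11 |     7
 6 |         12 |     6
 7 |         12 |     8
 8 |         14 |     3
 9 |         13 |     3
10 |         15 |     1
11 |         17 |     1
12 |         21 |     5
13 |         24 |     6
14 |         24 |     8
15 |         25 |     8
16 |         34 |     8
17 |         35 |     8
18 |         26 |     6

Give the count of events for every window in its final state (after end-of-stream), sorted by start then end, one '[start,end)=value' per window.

[0,11)=4 [11,22)=9 [22,33)=3 [33,44)=2

i=0 t=1 v=6: → [0,11); WM=−∞
i=1 t=4 v=9: → [0,11); WM=3
i=2 t=9 v=1: → [0,11); WM=3
i=3 t=10 v=8: → [0,11); WM=9
i=4 t=11 v=6: → [11,22); WM=9
i=5 t=11 v=7: → [11,22); WM=10
i=6 t=12 v=6: → [11,22); WM=10
i=7 t=12 v=8: → [11,22); WM=11; [0,11) fires=4
i=8 t=14 v=3: → [11,22); WM=11
i=9 t=13 v=3: → [11,22); WM=13
i=10 t=15 v=1: → [11,22); WM=13
i=11 t=17 v=1: → [11,22); WM=16
i=12 t=21 v=5: → [11,22); WM=16
i=13 t=24 v=6: → [22,33); WM=23; [11,22) fires=9
i=14 t=24 v=8: → [22,33); WM=23
i=15 t=25 v=8: → [22,33); WM=24
i=16 t=34 v=8: → [33,44); WM=24
i=17 t=35 v=8: → [33,44); WM=34; [22,33) fires=3
i=18 t=26 v=6: DROP (t<34-1); WM=34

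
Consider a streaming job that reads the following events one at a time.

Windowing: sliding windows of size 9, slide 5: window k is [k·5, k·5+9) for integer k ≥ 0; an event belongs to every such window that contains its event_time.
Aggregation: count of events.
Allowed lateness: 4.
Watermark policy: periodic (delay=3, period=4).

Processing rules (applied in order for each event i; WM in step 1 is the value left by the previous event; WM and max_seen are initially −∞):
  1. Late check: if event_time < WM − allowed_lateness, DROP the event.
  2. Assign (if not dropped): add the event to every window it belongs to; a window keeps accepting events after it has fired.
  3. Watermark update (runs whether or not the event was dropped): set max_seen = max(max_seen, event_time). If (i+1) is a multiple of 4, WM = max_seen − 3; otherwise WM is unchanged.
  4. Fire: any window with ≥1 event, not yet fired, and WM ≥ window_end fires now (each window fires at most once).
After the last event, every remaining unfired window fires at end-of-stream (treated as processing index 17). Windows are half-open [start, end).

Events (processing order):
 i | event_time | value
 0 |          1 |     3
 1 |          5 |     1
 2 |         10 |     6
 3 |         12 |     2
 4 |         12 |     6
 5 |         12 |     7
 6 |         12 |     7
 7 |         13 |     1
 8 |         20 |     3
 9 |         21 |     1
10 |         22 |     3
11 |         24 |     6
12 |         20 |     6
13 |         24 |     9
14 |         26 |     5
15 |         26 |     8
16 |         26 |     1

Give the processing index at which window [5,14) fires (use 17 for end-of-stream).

11

i=0 t=1 v=3: → [0,9); WM=−∞
i=1 t=5 v=1: → [5,14),[0,9); WM=−∞
i=2 t=10 v=6: → [10,19),[5,14); WM=−∞
i=3 t=12 v=2: → [10,19),[5,14); WM=9; [0,9) fires=2
i=4 t=12 v=6: → [10,19),[5,14); WM=9
i=5 t=12 v=7: → [10,19),[5,14); WM=9
i=6 t=12 v=7: → [10,19),[5,14); WM=9
i=7 t=13 v=1: → [10,19),[5,14); WM=10
i=8 t=20 v=3: → [20,29),[15,24); WM=10
i=9 t=21 v=1: → [20,29),[15,24); WM=10
i=10 t=22 v=3: → [20,29),[15,24); WM=10
i=11 t=24 v=6: → [20,29); WM=21; [5,14) fires=7 [10,19) fires=6
i=12 t=20 v=6: → [20,29),[15,24); WM=21
i=13 t=24 v=9: → [20,29); WM=21
i=14 t=26 v=5: → [25,34),[20,29); WM=21
i=15 t=26 v=8: → [25,34),[20,29); WM=23
i=16 t=26 v=1: → [25,34),[20,29); WM=23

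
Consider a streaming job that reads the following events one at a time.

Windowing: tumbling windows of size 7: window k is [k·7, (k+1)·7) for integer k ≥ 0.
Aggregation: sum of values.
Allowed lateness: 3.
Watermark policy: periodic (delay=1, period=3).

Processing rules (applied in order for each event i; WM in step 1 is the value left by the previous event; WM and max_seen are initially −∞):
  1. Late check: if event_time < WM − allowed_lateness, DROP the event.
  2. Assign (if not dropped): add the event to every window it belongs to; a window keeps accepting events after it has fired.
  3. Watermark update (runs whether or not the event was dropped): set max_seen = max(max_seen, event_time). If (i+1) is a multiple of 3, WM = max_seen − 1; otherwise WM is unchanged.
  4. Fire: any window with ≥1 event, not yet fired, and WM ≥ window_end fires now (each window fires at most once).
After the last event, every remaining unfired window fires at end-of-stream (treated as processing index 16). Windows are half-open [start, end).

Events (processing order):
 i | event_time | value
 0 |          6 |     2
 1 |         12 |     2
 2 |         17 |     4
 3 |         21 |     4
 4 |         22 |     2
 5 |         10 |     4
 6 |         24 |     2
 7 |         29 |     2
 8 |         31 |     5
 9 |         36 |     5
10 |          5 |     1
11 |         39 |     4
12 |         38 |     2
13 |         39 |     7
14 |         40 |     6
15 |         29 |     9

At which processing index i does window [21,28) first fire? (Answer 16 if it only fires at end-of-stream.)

i=0 t=6 v=2: → [0,7); WM=−∞
i=1 t=12 v=2: → [7,14); WM=−∞
i=2 t=17 v=4: → [14,21); WM=16; [0,7) fires=2 [7,14) fires=2
i=3 t=21 v=4: → [21,28); WM=16
i=4 t=22 v=2: → [21,28); WM=16
i=5 t=10 v=4: DROP (t<16-3); WM=21; [14,21) fires=4
i=6 t=24 v=2: → [21,28); WM=21
i=7 t=29 v=2: → [28,35); WM=21
i=8 t=31 v=5: → [28,35); WM=30; [21,28) fires=8
i=9 t=36 v=5: → [35,42); WM=30
i=10 t=5 v=1: DROP (t<30-3); WM=30
i=11 t=39 v=4: → [35,42); WM=38; [28,35) fires=7
i=12 t=38 v=2: → [35,42); WM=38
i=13 t=39 v=7: → [35,42); WM=38
i=14 t=40 v=6: → [35,42); WM=39
i=15 t=29 v=9: DROP (t<39-3); WM=39

8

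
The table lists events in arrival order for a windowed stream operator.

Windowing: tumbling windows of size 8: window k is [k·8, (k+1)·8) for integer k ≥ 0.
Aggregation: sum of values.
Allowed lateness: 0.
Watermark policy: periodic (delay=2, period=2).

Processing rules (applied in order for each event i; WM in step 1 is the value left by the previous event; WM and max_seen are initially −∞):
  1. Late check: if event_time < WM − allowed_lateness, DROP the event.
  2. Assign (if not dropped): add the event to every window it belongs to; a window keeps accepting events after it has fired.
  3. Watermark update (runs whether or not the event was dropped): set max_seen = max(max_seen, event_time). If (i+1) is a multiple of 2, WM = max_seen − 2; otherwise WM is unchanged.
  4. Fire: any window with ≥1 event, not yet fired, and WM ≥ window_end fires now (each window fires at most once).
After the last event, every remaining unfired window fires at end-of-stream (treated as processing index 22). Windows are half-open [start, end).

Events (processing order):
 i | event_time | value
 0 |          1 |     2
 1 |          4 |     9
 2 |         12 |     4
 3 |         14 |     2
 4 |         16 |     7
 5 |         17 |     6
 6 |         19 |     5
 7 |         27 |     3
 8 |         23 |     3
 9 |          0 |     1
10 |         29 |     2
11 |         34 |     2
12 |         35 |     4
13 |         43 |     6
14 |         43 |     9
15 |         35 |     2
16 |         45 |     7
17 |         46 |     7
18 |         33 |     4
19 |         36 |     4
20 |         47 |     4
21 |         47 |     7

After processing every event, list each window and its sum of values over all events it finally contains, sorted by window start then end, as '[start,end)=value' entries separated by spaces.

[0,8)=11 [8,16)=6 [16,24)=18 [24,32)=5 [32,40)=6 [40,48)=40

i=0 t=1 v=2: → [0,8); WM=−∞
i=1 t=4 v=9: → [0,8); WM=2
i=2 t=12 v=4: → [8,16); WM=2
i=3 t=14 v=2: → [8,16); WM=12; [0,8) fires=11
i=4 t=16 v=7: → [16,24); WM=12
i=5 t=17 v=6: → [16,24); WM=15
i=6 t=19 v=5: → [16,24); WM=15
i=7 t=27 v=3: → [24,32); WM=25; [8,16) fires=6 [16,24) fires=18
i=8 t=23 v=3: DROP (t<25-0); WM=25
i=9 t=0 v=1: DROP (t<25-0); WM=25
i=10 t=29 v=2: → [24,32); WM=25
i=11 t=34 v=2: → [32,40); WM=32; [24,32) fires=5
i=12 t=35 v=4: → [32,40); WM=32
i=13 t=43 v=6: → [40,48); WM=41; [32,40) fires=6
i=14 t=43 v=9: → [40,48); WM=41
i=15 t=35 v=2: DROP (t<41-0); WM=41
i=16 t=45 v=7: → [40,48); WM=41
i=17 t=46 v=7: → [40,48); WM=44
i=18 t=33 v=4: DROP (t<44-0); WM=44
i=19 t=36 v=4: DROP (t<44-0); WM=44
i=20 t=47 v=4: → [40,48); WM=44
i=21 t=47 v=7: → [40,48); WM=45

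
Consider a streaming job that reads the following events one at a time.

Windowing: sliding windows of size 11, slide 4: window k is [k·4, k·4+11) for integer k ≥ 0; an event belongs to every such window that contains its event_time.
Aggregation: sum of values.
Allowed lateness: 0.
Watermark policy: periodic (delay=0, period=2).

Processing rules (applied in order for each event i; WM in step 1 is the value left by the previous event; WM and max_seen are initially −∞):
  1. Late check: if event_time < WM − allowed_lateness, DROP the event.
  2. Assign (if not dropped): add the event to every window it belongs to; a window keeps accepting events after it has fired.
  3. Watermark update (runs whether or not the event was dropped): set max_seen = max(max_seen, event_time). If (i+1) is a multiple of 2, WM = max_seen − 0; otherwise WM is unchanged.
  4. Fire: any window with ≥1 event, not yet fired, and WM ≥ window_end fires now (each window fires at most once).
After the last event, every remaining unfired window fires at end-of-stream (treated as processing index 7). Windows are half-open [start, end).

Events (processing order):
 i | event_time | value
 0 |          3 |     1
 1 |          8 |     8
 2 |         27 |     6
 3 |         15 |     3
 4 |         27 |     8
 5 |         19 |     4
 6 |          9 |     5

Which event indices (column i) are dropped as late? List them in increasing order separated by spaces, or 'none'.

5 6

i=0 t=3 v=1: → [0,11); WM=−∞
i=1 t=8 v=8: → [8,19),[4,15),[0,11); WM=8
i=2 t=27 v=6: → [24,35),[20,31); WM=8
i=3 t=15 v=3: → [12,23),[8,19); WM=27; [0,11) fires=9 [4,15) fires=8 [8,19) fires=11 [12,23) fires=3
i=4 t=27 v=8: → [24,35),[20,31); WM=27
i=5 t=19 v=4: DROP (t<27-0); WM=27
i=6 t=9 v=5: DROP (t<27-0); WM=27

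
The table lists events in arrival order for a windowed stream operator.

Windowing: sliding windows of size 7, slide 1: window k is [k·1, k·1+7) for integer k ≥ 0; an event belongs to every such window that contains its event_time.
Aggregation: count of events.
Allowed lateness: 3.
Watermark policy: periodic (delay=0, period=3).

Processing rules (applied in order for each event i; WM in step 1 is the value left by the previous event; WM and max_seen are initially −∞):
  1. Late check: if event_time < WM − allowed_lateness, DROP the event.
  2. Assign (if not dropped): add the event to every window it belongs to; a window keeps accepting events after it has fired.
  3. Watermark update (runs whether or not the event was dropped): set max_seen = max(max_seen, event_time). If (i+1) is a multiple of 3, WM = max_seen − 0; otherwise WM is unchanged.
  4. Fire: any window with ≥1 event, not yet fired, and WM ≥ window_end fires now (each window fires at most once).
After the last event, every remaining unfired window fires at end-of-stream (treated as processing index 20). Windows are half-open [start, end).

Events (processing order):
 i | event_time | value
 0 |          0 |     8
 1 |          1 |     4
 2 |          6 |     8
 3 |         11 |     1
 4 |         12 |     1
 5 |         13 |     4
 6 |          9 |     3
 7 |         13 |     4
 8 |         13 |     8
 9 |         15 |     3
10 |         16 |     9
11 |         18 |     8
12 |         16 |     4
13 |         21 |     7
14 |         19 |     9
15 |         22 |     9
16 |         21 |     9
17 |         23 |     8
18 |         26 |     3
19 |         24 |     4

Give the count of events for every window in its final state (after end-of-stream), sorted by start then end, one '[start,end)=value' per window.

[0,7)=3 [1,8)=2 [2,9)=1 [3,10)=1 [4,11)=1 [5,12)=2 [6,13)=3 [7,14)=5 [8,15)=5 [9,16)=6 [10,17)=8 [11,18)=8 [12,19)=8 [13,20)=8 [14,21)=5 [15,22)=7 [16,23)=7 [17,24)=6 [18,25)=7 [19,26)=6 [20,27)=6 [21,28)=6 [22,29)=4 [23,30)=3 [24,31)=2 [25,32)=1 [26,33)=1

i=0 t=0 v=8: → [0,7); WM=−∞
i=1 t=1 v=4: → [1,8),[0,7); WM=−∞
i=2 t=6 v=8: → [6,13),[5,12),[4,11),[3,10),[2,9),[1,8),[0,7); WM=6
i=3 t=11 v=1: → [11,18),[10,17),[9,16),[8,15),[7,14),[6,13),[5,12); WM=6
i=4 t=12 v=1: → [12,19),[11,18),[10,17),[9,16),[8,15),[7,14),[6,13); WM=6
i=5 t=13 v=4: → [13,20),[12,19),[11,18),[10,17),[9,16),[8,15),[7,14); WM=13; [0,7) fires=3 [1,8) fires=2 [2,9) fires=1 [3,10) fires=1 [4,11) fires=1 [5,12) fires=2 [6,13) fires=3
i=6 t=9 v=3: DROP (t<13-3); WM=13
i=7 t=13 v=4: → [13,20),[12,19),[11,18),[10,17),[9,16),[8,15),[7,14); WM=13
i=8 t=13 v=8: → [13,20),[12,19),[11,18),[10,17),[9,16),[8,15),[7,14); WM=13
i=9 t=15 v=3: → [15,22),[14,21),[13,20),[12,19),[11,18),[10,17),[9,16); WM=13
i=10 t=16 v=9: → [16,23),[15,22),[14,21),[13,20),[12,19),[11,18),[10,17); WM=13
i=11 t=18 v=8: → [18,25),[17,24),[16,23),[15,22),[14,21),[13,20),[12,19); WM=18; [7,14) fires=5 [8,15) fires=5 [9,16) fires=6 [10,17) fires=7 [11,18) fires=7
i=12 t=16 v=4: → [16,23),[15,22),[14,21),[13,20),[12,19),[11,18),[10,17); WM=18
i=13 t=21 v=7: → [21,28),[20,27),[19,26),[18,25),[17,24),[16,23),[15,22); WM=18
i=14 t=19 v=9: → [19,26),[18,25),[17,24),[16,23),[15,22),[14,21),[13,20); WM=21; [12,19) fires=8 [13,20) fires=8 [14,21) fires=5
i=15 t=22 v=9: → [22,29),[21,28),[20,27),[19,26),[18,25),[17,24),[16,23); WM=21
i=16 t=21 v=9: → [21,28),[20,27),[19,26),[18,25),[17,24),[16,23),[15,22); WM=21
i=17 t=23 v=8: → [23,30),[22,29),[21,28),[20,27),[19,26),[18,25),[17,24); WM=23; [15,22) fires=7 [16,23) fires=7
i=18 t=26 v=3: → [26,33),[25,32),[24,31),[23,30),[22,29),[21,28),[20,27); WM=23
i=19 t=24 v=4: → [24,31),[23,30),[22,29),[21,28),[20,27),[19,26),[18,25); WM=23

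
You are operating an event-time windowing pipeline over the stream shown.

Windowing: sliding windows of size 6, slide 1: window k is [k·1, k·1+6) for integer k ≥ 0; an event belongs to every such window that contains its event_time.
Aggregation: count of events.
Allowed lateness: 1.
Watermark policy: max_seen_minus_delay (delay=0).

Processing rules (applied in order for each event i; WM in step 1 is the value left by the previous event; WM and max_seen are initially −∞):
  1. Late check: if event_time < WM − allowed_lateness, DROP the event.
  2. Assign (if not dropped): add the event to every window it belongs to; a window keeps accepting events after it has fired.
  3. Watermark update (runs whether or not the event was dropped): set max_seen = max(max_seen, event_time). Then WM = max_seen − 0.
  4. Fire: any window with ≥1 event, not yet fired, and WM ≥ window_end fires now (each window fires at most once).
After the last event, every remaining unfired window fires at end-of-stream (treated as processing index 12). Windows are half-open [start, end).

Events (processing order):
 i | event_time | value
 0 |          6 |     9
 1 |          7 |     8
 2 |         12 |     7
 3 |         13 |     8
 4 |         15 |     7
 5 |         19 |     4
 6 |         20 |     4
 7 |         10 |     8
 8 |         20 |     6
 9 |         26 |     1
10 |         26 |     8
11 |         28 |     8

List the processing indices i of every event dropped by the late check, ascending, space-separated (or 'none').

i=0 t=6 v=9: → [6,12),[5,11),[4,10),[3,9),[2,8),[1,7); WM=6
i=1 t=7 v=8: → [7,13),[6,12),[5,11),[4,10),[3,9),[2,8); WM=7; [1,7) fires=1
i=2 t=12 v=7: → [12,18),[11,17),[10,16),[9,15),[8,14),[7,13); WM=12; [2,8) fires=2 [3,9) fires=2 [4,10) fires=2 [5,11) fires=2 [6,12) fires=2
i=3 t=13 v=8: → [13,19),[12,18),[11,17),[10,16),[9,15),[8,14); WM=13; [7,13) fires=2
i=4 t=15 v=7: → [15,21),[14,20),[13,19),[12,18),[11,17),[10,16); WM=15; [8,14) fires=2 [9,15) fires=2
i=5 t=19 v=4: → [19,25),[18,24),[17,23),[16,22),[15,21),[14,20); WM=19; [10,16) fires=3 [11,17) fires=3 [12,18) fires=3 [13,19) fires=2
i=6 t=20 v=4: → [20,26),[19,25),[18,24),[17,23),[16,22),[15,21); WM=20; [14,20) fires=2
i=7 t=10 v=8: DROP (t<20-1); WM=20
i=8 t=20 v=6: → [20,26),[19,25),[18,24),[17,23),[16,22),[15,21); WM=20
i=9 t=26 v=1: → [26,32),[25,31),[24,30),[23,29),[22,28),[21,27); WM=26; [15,21) fires=4 [16,22) fires=3 [17,23) fires=3 [18,24) fires=3 [19,25) fires=3 [20,26) fires=2
i=10 t=26 v=8: → [26,32),[25,31),[24,30),[23,29),[22,28),[21,27); WM=26
i=11 t=28 v=8: → [28,34),[27,33),[26,32),[25,31),[24,30),[23,29); WM=28; [21,27) fires=2 [22,28) fires=2

7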